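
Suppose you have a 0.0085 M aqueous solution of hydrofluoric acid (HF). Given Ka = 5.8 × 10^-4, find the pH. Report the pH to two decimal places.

HF ⇌ F- + H+
From the ICE table, Ka = x²/(0.0085 − x) = 5.8 × 10^-4.
x is not negligible relative to C₀; solve x² + 0.00058·x − 4.93e-06 = 0.
x = (−Ka + √(Ka² + 4·Ka·C₀))/2 = 1.95 × 10^-3 M
pH = −log(1.95 × 10^-3) = 2.71

pH = 2.71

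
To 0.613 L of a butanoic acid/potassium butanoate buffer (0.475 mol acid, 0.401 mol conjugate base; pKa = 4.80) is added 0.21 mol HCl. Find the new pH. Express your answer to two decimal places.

pH = 4.25

After neutralization: n(CH3(CH2)2COOH) = 0.685 mol, n(CH3(CH2)2COO-) = 0.191 mol.
Henderson–Hasselbalch with mole ratio 0.191/0.685: pH = 4.80 + (-0.555)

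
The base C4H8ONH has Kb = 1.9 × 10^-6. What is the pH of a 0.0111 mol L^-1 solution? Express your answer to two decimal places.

pH = 10.16

C4H8ONH + H2O ⇌ C4H8ONH2+ + OH-
Kb = [OH-]²/(0.0111 − [OH-]) = 1.9 × 10^-6
Neglecting [OH-] in the denominator: [OH-] = √(1.9 × 10^-6 × 0.0111) = 1.45 × 10^-4 M
pOH = 3.84, so pH = 14.00 − pOH = 10.16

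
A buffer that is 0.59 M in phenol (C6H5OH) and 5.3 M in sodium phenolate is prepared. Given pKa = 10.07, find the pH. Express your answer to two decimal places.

pH = pKa + log([A⁻]/[HA]) = 10.07 + log(5.3/0.59)
pH = 10.07 + (+0.953) = 11.02

pH = 11.02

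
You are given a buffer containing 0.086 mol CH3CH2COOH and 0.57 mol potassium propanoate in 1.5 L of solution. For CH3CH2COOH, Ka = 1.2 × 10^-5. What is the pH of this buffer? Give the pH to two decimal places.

pH = 5.74

pKa = −log(1.2 × 10^-5) = 4.921
pH = pKa + log([A⁻]/[HA]) = 4.921 + log(0.57/0.086)
pH = 4.921 + (+0.821) = 5.74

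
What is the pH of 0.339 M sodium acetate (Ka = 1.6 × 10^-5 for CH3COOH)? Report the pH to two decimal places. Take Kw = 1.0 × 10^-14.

CH3COO- is the conjugate base of the weak acid CH3COOH.
Kb = Kw/Ka = 1.0×10^-14 / 1.6 × 10^-5 = 6.25 × 10^-10
From the ICE table, Kb = [OH-]²/(0.339 − [OH-]) = 6.25 × 10^-10.
Assume [OH-] ≪ 0.339: [OH-] ≈ √(6.25 × 10^-10 × 0.339) = 1.46 × 10^-5 M
([OH-]/C₀ = 0.0043% < 5%, so the approximation holds.)
pOH = 4.84, so pH = 14.00 − pOH = 9.16

pH = 9.16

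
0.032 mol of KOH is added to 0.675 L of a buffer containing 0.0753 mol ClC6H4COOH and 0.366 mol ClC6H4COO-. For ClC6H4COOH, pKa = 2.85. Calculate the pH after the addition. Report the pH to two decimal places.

OH- converts ClC6H4COOH to ClC6H4COO-: ClC6H4COOH → 0.0433 mol, ClC6H4COO- → 0.398 mol.
pH = pKa + log(n_ClC6H4COO-/n_ClC6H4COOH) = 2.85 + log(0.398/0.0433) = 2.85 + (+0.963)

pH = 3.81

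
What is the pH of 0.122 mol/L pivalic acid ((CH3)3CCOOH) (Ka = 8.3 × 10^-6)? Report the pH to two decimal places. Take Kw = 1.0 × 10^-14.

pH = 3.00

(CH3)3CCOOH ⇌ (CH3)3CCOO- + H+
Ka = x²/(0.122 − x) = 8.3 × 10^-6
Neglecting x in the denominator: x = √(8.3 × 10^-6 × 0.122) = 1.01 × 10^-3 M
pH = −log[H+] = −log(1.01 × 10^-3) = 3.00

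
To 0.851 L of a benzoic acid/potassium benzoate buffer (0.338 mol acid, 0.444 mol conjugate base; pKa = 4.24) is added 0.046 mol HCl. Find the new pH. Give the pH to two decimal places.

pH = 4.26

Added H+ converts C6H5COO- to C6H5COOH: C6H5COOH → 0.384 mol, C6H5COO- → 0.398 mol.
pH = pKa + log(n_C6H5COO-/n_C6H5COOH) = 4.24 + log(0.398/0.384) = 4.24 + (+0.016)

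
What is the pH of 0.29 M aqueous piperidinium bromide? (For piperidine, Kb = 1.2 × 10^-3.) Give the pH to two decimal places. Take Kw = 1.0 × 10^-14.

C5H10NH2+ is the conjugate acid of the weak base C5H10NH.
Ka = Kw/Kb = 1.0×10^-14 / 1.2 × 10^-3 = 8.33 × 10^-12
From the ICE table, Ka = x²/(0.29 − x) = 8.33 × 10^-12.
Assume x ≪ 0.29: x ≈ √(8.33 × 10^-12 × 0.29) = 1.55 × 10^-6 M
pH = −log[H+] = −log(1.55 × 10^-6) = 5.81

pH = 5.81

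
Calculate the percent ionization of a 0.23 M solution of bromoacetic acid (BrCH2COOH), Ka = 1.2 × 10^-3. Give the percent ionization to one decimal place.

BrCH2COOH ⇌ BrCH2COO- + H+; let x = [H+] at equilibrium.
Ka = x²/(C₀ − x); solving the quadratic gives x = 1.60 × 10^-2 M.
Fraction ionized = 1.60 × 10^-2 / 0.23 = 0.0696 → 7.0%

7.0%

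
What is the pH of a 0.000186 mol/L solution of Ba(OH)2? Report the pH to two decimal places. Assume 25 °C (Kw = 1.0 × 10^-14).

Ba(OH)2 is a strong base (each formula unit releases 2 OH-); [OH-] = 0.000372 M.
pOH = -log(0.000372) = 3.43
pH = 14.00 - 3.43 = 10.57

pH = 10.57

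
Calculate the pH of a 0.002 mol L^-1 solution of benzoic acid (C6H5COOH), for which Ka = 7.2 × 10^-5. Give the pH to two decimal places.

C6H5COOH ⇌ C6H5COO- + H+
Let x = [H+] at equilibrium. Ka = x²/(0.002 − x).
x is not negligible relative to C₀; solve x² + 7.2e-05·x − 1.44e-07 = 0.
x = [−7.2e-05 + √(7.2e-05² + 5.76e-07)]/2 = 3.45 × 10^-4 M
pH = −log(3.45 × 10^-4) = 3.46

pH = 3.46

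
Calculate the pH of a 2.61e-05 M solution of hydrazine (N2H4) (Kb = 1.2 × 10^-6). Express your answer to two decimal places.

pH = 8.70

N2H4 + H2O ⇌ N2H5+ + OH-
Kb = x²/(2.61e-05 − x) = 1.2 × 10^-6
Here C₀/Kb ≈ 21.8, so the small-x approximation fails. Use the quadratic:
x = [−1.2e-06 + √(1.2e-06² + 1.25e-10)]/2 = 5.03 × 10^-6 M
pOH = −log(5.03 × 10^-6) = 5.30; pH = 14.00 − 5.30 = 8.70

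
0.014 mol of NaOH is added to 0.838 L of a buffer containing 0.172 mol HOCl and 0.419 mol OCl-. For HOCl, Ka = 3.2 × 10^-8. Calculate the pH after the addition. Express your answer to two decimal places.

OH- converts HOCl to OCl-: HOCl → 0.158 mol, OCl- → 0.433 mol.
pKa = −log(3.2 × 10^-8) = 7.495
pH = pKa + log(n_OCl-/n_HOCl) = 7.495 + log(0.433/0.158) = 7.495 + (+0.438)

pH = 7.93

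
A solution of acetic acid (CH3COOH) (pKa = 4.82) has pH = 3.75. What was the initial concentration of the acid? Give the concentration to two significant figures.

[H+] = 10^(-3.75) = 1.78 × 10^-4 M = x
Ka = 10^(−4.82) = 1.51 × 10^-5
Ka = x²/(C₀ − x) ⇒ C₀ = x + x²/Ka
C₀ = 1.78 × 10^-4 + (1.78 × 10^-4)²/(1.51 × 10^-5) = 2.28 × 10^-3 M

C₀ = 2.3 × 10^-3 M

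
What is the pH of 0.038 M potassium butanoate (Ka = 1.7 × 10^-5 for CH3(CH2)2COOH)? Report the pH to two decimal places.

CH3(CH2)2COO- is the conjugate base of the weak acid CH3(CH2)2COOH.
Kb = Kw/Ka = 1.0×10^-14 / 1.7 × 10^-5 = 5.88 × 10^-10
From the ICE table, Kb = [OH-]²/(0.038 − [OH-]) = 5.88 × 10^-10.
Neglecting [OH-] in the denominator: [OH-] = √(5.88 × 10^-10 × 0.038) = 4.73 × 10^-6 M
Check: 0.012% ionized — well under 5%, approximation valid.
pOH = 5.33, so pH = 14.00 − pOH = 8.67

pH = 8.67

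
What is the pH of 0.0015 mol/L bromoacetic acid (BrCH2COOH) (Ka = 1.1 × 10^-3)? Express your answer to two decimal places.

pH = 3.07

BrCH2COOH ⇌ BrCH2COO- + H+
Let x = [H+] at equilibrium. Ka = x²/(0.0015 − x).
Here C₀/Ka ≈ 1.36, so the small-x approximation fails. Use the quadratic:
x = (−Ka + √(Ka² + 4·Ka·C₀))/2 = 8.47 × 10^-4 M
pH = −log(8.47 × 10^-4) = 3.07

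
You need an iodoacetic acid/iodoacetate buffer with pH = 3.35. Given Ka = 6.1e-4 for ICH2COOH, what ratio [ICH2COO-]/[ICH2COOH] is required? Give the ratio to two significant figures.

ratio = 1.4

pKa = -log(6.1 × 10^-4) = 3.215
pH = pKa + log(r) ⇒ log(r) = 3.35 − 3.215 = +0.135
r = [ICH2COO-]/[ICH2COOH] = 10^(+0.135) = 1.36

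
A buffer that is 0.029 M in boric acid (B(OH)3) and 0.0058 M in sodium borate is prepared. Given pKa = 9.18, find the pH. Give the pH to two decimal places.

pH = 8.48

pH = pKa + log([A⁻]/[HA]) = 9.18 + log(0.0058/0.029)
pH = 9.18 + (-0.699) = 8.48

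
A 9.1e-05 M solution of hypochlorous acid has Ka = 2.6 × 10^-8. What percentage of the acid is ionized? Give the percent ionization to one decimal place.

1.7%

HOCl ⇌ OCl- + H+; let x = [H+] at equilibrium.
x ≈ √(Ka·C₀) = √(2.6 × 10^-8 × 9.1e-05) = 1.54 × 10^-6 M
Fraction ionized = 1.54 × 10^-6 / 9.1e-05 = 0.0169 → 1.7%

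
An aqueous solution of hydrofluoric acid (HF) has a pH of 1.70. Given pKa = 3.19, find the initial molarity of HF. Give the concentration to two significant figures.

C₀ = 6.4 × 10^-1 M

[H+] = 10^(-1.70) = 2.00 × 10^-2 M = x
Ka = 10^(−3.19) = 6.46 × 10^-4
Ka = x²/(C₀ − x) ⇒ C₀ = x + x²/Ka
C₀ = 2.00 × 10^-2 + (2.00 × 10^-2)²/(6.46 × 10^-4) = 6.39 × 10^-1 M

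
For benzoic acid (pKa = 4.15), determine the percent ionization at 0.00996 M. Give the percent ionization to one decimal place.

8.1%

C6H5COOH ⇌ C6H5COO- + H+; let x = [H+] at equilibrium.
Ka = 10^(−4.15) = 7.08 × 10^-5
Solve x² + 7.08e-05x − 7.05e-07 = 0 → x = 8.05 × 10^-4 M
Fraction ionized = 8.05 × 10^-4 / 0.00996 = 0.0808 → 8.1%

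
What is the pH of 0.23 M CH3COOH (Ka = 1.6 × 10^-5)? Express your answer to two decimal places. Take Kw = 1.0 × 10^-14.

pH = 2.72

CH3COOH ⇌ CH3COO- + H+
Ka = [H+]²/(0.23 − [H+]) = 1.6 × 10^-5
Assume [H+] ≪ 0.23: [H+] ≈ √(1.6 × 10^-5 × 0.23) = 1.92 × 10^-3 M
([H+]/C₀ = 0.83% < 5%, so the approximation holds.)
pH = −log[H+] = −log(1.92 × 10^-3) = 2.72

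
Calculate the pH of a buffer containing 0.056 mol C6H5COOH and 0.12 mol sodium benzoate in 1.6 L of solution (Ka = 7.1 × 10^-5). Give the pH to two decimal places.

pH = 4.48

pKa = −log(7.1 × 10^-5) = 4.149
Using pH = pKa + log([base]/[acid]) with [base]/[acid] = 0.12/0.056:
pH = 4.149 + (+0.331) = 4.48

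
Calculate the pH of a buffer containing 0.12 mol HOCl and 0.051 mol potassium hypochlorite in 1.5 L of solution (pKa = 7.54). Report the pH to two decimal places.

pH = 7.17

Henderson–Hasselbalch: pH = pKa + log([OCl-]/[HOCl]) = 7.54 + log(0.051/0.12)
pH = 7.54 + (-0.372) = 7.17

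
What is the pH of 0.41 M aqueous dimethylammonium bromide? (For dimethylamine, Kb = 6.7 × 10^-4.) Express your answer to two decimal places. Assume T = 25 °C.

(CH3)2NH2+ is the conjugate acid of the weak base (CH3)2NH.
Ka = Kw/Kb = 1.0×10^-14 / 6.7 × 10^-4 = 1.49 × 10^-11
From the ICE table, Ka = x²/(0.41 − x) = 1.49 × 10^-11.
Assume x ≪ 0.41: x ≈ √(1.49 × 10^-11 × 0.41) = 2.47 × 10^-6 M
pH = −log[H+] = −log(2.47 × 10^-6) = 5.61

pH = 5.61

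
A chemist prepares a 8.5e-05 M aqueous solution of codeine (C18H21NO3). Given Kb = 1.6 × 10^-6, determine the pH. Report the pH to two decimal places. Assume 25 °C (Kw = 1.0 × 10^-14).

pH = 9.04

C18H21NO3 + H2O ⇌ C18H22NO3+ + OH-
Let x = [OH-] at equilibrium. Kb = x²/(8.5e-05 − x).
Here C₀/Kb ≈ 53.1, so the small-x approximation fails. Use the quadratic:
x = [−1.6e-06 + √(1.6e-06² + 5.44e-10)]/2 = 1.09 × 10^-5 M
pOH = −log(1.09 × 10^-5) = 4.96; pH = 14.00 − 4.96 = 9.04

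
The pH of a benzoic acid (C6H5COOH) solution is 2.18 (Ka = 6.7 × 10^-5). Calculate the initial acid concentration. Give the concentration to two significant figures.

[H+] = 10^(-2.18) = 6.61 × 10^-3 M = x
Ka = x²/(C₀ − x) ⇒ C₀ = x + x²/Ka
C₀ = 6.61 × 10^-3 + (6.61 × 10^-3)²/(6.7 × 10^-5) = 6.59 × 10^-1 M

C₀ = 6.6 × 10^-1 M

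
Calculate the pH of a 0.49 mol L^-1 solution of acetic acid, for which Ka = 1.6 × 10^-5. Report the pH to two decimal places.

pH = 2.55

CH3COOH ⇌ CH3COO- + H+
From the ICE table, Ka = x²/(0.49 − x) = 1.6 × 10^-5.
Neglecting x in the denominator: x = √(1.6 × 10^-5 × 0.49) = 2.80 × 10^-3 M
Check: 0.57% ionized — well under 5%, approximation valid.
pH = −log[H+] = −log(2.80 × 10^-3) = 2.55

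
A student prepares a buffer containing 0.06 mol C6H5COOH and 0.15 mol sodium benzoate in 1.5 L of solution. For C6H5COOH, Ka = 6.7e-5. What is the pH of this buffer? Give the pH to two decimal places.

pH = 4.57

pKa = −log(6.7 × 10^-5) = 4.174
Using pH = pKa + log([base]/[acid]) with [base]/[acid] = 0.15/0.06:
pH = 4.174 + (+0.398) = 4.57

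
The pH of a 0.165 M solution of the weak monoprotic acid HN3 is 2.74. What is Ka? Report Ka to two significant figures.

Ka = 2.0 × 10^-5

[H+] = 10^(-2.74) = 1.82 × 10^-3 M
At equilibrium [HA] = 0.165 − 1.82 × 10^-3 = 1.63 × 10^-1 M
Ka = [H+][A-]/[HA] = (1.82 × 10^-3)² / 1.63 × 10^-1 = 2.0 × 10^-5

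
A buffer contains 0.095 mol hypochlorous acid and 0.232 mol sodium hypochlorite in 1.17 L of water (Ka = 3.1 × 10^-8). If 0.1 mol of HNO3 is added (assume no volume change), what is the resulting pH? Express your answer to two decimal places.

pH = 7.34

Added H+ converts OCl- to HOCl: HOCl → 0.195 mol, OCl- → 0.132 mol.
pKa = −log(3.1 × 10^-8) = 7.509
pH = pKa + log(n_OCl-/n_HOCl) = 7.509 + log(0.132/0.195) = 7.509 + (-0.169)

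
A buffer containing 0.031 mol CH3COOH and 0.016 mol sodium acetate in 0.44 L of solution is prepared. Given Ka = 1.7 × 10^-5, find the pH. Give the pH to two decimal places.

pH = 4.48

pKa = −log(1.7 × 10^-5) = 4.770
pH = pKa + log([A⁻]/[HA]) = 4.770 + log(0.016/0.031)
pH = 4.770 + (-0.287) = 4.48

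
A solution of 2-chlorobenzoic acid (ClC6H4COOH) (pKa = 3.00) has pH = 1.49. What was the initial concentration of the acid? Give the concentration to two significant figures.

[H+] = 10^(-1.49) = 3.24 × 10^-2 M = x
Ka = 10^(−3.00) = 1.00 × 10^-3
Ka = x²/(C₀ − x) ⇒ C₀ = x + x²/Ka
C₀ = 3.24 × 10^-2 + (3.24 × 10^-2)²/(1.00 × 10^-3) = 1.08 M

C₀ = 1.1 M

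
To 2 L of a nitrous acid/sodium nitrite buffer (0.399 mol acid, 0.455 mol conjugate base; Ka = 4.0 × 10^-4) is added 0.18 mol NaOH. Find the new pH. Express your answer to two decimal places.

OH- converts HNO2 to NO2-: HNO2 → 0.219 mol, NO2- → 0.635 mol.
pKa = −log(4.0 × 10^-4) = 3.398
Henderson–Hasselbalch with mole ratio 0.635/0.219: pH = 3.398 + (+0.462)

pH = 3.86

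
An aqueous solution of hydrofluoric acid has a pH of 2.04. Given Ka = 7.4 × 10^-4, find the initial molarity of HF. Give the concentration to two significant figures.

[H+] = 10^(-2.04) = 9.12 × 10^-3 M = x
Ka = x²/(C₀ − x) ⇒ C₀ = x + x²/Ka
C₀ = 9.12 × 10^-3 + (9.12 × 10^-3)²/(7.4 × 10^-4) = 1.22 × 10^-1 M

C₀ = 1.2 × 10^-1 M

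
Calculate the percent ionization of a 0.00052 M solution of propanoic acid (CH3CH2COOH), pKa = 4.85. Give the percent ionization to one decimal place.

CH3CH2COOH ⇌ CH3CH2COO- + H+; let x = [H+] at equilibrium.
Ka = 10^(−4.85) = 1.41 × 10^-5
Solve x² + 1.41e-05x − 7.33e-09 = 0 → x = 7.89 × 10^-5 M
Fraction ionized = 7.89 × 10^-5 / 0.00052 = 0.1517 → 15.2%

15.2%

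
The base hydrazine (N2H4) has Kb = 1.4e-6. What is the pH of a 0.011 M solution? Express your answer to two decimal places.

N2H4 + H2O ⇌ N2H5+ + OH-
From the ICE table, Kb = [OH-]²/(0.011 − [OH-]) = 1.4 × 10^-6.
Since Kb ≪ C₀, [OH-] ≈ √(Kb·C₀) = 1.24 × 10^-4 M.
([OH-]/C₀ = 1.1% < 5%, so the approximation holds.)
pOH = 3.91, so pH = 14.00 − pOH = 10.09

pH = 10.09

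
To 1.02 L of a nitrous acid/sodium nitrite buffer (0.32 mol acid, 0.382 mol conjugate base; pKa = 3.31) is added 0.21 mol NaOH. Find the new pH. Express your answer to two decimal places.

pH = 4.04

OH- converts HNO2 to NO2-: HNO2 → 0.11 mol, NO2- → 0.592 mol.
pH = pKa + log([A⁻]/[HA]) = 3.31 + log(0.592/0.11) = 3.31 +0.731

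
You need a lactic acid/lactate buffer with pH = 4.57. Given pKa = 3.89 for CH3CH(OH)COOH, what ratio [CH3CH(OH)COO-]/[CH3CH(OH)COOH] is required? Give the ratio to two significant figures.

pH = pKa + log(r) ⇒ log(r) = 4.57 − 3.89 = +0.68
r = [CH3CH(OH)COO-]/[CH3CH(OH)COOH] = 10^(+0.68) = 4.79

ratio = 4.8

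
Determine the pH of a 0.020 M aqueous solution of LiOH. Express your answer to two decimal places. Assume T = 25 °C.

LiOH is a strong base; [OH-] = 0.02 M.
pOH = -log(0.02) = 1.70
pH = 14.00 - 1.70 = 12.30

pH = 12.30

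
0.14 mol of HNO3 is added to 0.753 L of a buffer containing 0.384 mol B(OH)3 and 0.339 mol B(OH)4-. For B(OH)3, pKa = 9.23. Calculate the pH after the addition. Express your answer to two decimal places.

pH = 8.81

Added H+ converts B(OH)4- to B(OH)3: B(OH)3 → 0.524 mol, B(OH)4- → 0.199 mol.
Henderson–Hasselbalch with mole ratio 0.199/0.524: pH = 9.23 + (-0.420)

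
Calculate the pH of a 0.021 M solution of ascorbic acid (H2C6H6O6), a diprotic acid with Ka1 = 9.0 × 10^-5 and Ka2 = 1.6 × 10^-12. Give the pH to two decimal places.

pH = 2.88

Ka1 ≫ Ka2, so treat the first dissociation as the only significant source of H+.
Ka1 = x²/(0.021 − x) = 9.0 × 10^-5
Solving the quadratic: x = (−Ka1 + √(Ka1² + 4·Ka1·C₀))/2 = 1.33 × 10^-3 M
pH = −log(1.33 × 10^-3) = 2.88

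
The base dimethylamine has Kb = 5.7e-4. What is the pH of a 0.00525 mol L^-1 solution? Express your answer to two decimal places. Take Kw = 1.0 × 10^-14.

(CH3)2NH + H2O ⇌ (CH3)2NH2+ + OH-
Kb = [OH-]²/(0.00525 − [OH-]) = 5.7 × 10^-4
Here C₀/Kb ≈ 9.21, so the small-[OH-] approximation fails. Use the quadratic:
[OH-] = (−Kb + √(Kb² + 4·Kb·C₀))/2 = 1.47 × 10^-3 M
pOH = 2.83, so pH = 14.00 − pOH = 11.17

pH = 11.17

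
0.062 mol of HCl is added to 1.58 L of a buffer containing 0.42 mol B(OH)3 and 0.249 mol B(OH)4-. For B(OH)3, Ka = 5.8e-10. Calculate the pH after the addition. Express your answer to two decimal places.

pH = 8.83

Added H+ converts B(OH)4- to B(OH)3: B(OH)3 → 0.482 mol, B(OH)4- → 0.187 mol.
pKa = −log(5.8 × 10^-10) = 9.237
pH = pKa + log([A⁻]/[HA]) = 9.237 + log(0.187/0.482) = 9.237 -0.411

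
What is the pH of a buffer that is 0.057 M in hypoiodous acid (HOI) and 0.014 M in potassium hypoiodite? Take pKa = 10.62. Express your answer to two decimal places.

pH = 10.01

pH = pKa + log([A⁻]/[HA]) = 10.62 + log(0.014/0.057)
pH = 10.62 + (-0.610) = 10.01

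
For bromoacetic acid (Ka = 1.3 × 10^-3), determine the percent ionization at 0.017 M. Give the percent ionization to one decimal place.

24.1%

BrCH2COOH ⇌ BrCH2COO- + H+; let x = [H+] at equilibrium.
Ka = x²/(C₀ − x); solving the quadratic gives x = 4.10 × 10^-3 M.
Fraction ionized = 4.10 × 10^-3 / 0.017 = 0.2412 → 24.1%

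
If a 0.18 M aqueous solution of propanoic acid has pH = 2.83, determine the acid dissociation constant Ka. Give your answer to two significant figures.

Ka = 1.2 × 10^-5

[H+] = 10^(-2.83) = 1.48 × 10^-3 M
At equilibrium [HA] = 0.18 − 1.48 × 10^-3 = 1.79 × 10^-1 M
Ka = [H+][A-]/[HA] = (1.48 × 10^-3)² / 1.79 × 10^-1 = 1.2 × 10^-5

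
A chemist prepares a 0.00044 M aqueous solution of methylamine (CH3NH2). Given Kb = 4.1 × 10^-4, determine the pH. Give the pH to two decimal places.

CH3NH2 + H2O ⇌ CH3NH3+ + OH-
From the ICE table, Kb = x²/(0.00044 − x) = 4.1 × 10^-4.
Here C₀/Kb ≈ 1.07, so the small-x approximation fails. Use the quadratic:
x = (−Kb + √(Kb² + 4·Kb·C₀))/2 = 2.67 × 10^-4 M
pOH = −log(2.67 × 10^-4) = 3.57; pH = 14.00 − 3.57 = 10.43

pH = 10.43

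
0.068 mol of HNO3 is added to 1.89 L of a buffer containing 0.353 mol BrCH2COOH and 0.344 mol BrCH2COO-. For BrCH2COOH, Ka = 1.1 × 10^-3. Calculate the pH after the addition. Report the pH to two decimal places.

pH = 2.78

Added H+ converts BrCH2COO- to BrCH2COOH: BrCH2COOH → 0.421 mol, BrCH2COO- → 0.276 mol.
pKa = −log(1.1 × 10^-3) = 2.959
pH = pKa + log([A⁻]/[HA]) = 2.959 + log(0.276/0.421) = 2.959 -0.183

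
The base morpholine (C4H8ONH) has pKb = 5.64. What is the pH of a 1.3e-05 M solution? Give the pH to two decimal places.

pH = 8.65

C4H8ONH + H2O ⇌ C4H8ONH2+ + OH-
Kb = 10^(−5.64) = 2.29 × 10^-6
Kb = [OH-]²/(1.3e-05 − [OH-]) = 2.29 × 10^-6
[OH-] is not negligible relative to C₀; solve [OH-]² + 2.29e-06·[OH-] − 2.98e-11 = 0.
[OH-] = (−Kb + √(Kb² + 4·Kb·C₀))/2 = 4.43 × 10^-6 M
pOH = 5.35, so pH = 14.00 − pOH = 8.65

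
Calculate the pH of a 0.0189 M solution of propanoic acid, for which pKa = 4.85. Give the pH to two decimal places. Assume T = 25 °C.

CH3CH2COOH ⇌ CH3CH2COO- + H+
Ka = 10^(−4.85) = 1.41 × 10^-5
Ka = x²/(0.0189 − x) = 1.41 × 10^-5
Assume x ≪ 0.0189: x ≈ √(1.41 × 10^-5 × 0.0189) = 5.16 × 10^-4 M
(x/C₀ = 2.7% < 5%, so the approximation holds.)
pH = −log(5.16 × 10^-4) = 3.29

pH = 3.29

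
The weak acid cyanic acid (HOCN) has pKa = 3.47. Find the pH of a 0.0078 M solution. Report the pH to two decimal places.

pH = 2.83

HOCN ⇌ OCN- + H+
Ka = 10^(−3.47) = 3.39 × 10^-4
Ka = [H+]²/(0.0078 − [H+]) = 3.39 × 10^-4
[H+] is not negligible relative to C₀; solve [H+]² + 0.000339·[H+] − 2.64e-06 = 0.
[H+] = [−0.000339 + √(0.000339² + 1.06e-05)]/2 = 1.47 × 10^-3 M
pH = −log(1.47 × 10^-3) = 2.83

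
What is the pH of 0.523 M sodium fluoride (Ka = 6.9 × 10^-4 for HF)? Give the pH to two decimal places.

pH = 8.44

F- is the conjugate base of the weak acid HF.
Kb = Kw/Ka = 1.0×10^-14 / 6.9 × 10^-4 = 1.45 × 10^-11
Kb = [OH-]²/(0.523 − [OH-]) = 1.45 × 10^-11
Neglecting [OH-] in the denominator: [OH-] = √(1.45 × 10^-11 × 0.523) = 2.75 × 10^-6 M
Check: 0.00053% ionized — well under 5%, approximation valid.
pOH = 5.56, so pH = 14.00 − pOH = 8.44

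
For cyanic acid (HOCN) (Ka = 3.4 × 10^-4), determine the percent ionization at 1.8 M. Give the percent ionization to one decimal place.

1.4%

HOCN ⇌ OCN- + H+; let x = [H+] at equilibrium.
x ≈ √(Ka·C₀) = √(3.4 × 10^-4 × 1.8) = 2.47 × 10^-2 M
Fraction ionized = 2.47 × 10^-2 / 1.8 = 0.0137 → 1.4%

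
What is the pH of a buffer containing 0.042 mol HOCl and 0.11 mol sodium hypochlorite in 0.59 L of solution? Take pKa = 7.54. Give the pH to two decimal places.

Henderson–Hasselbalch: pH = pKa + log([OCl-]/[HOCl]) = 7.54 + log(0.11/0.042)
pH = 7.54 + (+0.418) = 7.96

pH = 7.96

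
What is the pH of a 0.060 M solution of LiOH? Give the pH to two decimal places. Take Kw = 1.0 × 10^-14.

LiOH is a strong base; [OH-] = 0.06 M.
pOH = -log(0.06) = 1.22
pH = 14.00 - 1.22 = 12.78

pH = 12.78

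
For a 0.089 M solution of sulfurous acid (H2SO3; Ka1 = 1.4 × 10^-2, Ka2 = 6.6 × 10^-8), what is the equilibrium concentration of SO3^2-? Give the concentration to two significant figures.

First ionization gives [H+] ≈ [HSO3-] = 2.90 × 10^-2 M.
Second step: Ka2 = [H+][SO3^2-]/[HSO3-] ≈ [SO3^2-] (since [H+] ≈ [HSO3-]).
So [SO3^2-] ≈ Ka2.

6.6 × 10^-8 M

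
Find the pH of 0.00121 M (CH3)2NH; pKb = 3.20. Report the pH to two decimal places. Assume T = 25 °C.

pH = 10.79

(CH3)2NH + H2O ⇌ (CH3)2NH2+ + OH-
Kb = 10^(−3.20) = 6.31 × 10^-4
Let x = [OH-] at equilibrium. Kb = x²/(0.00121 − x).
The 5% rule fails; solving x² + Kb·x − Kb·C₀ = 0 exactly:
x = [−0.000631 + √(0.000631² + 3.05e-06)]/2 = 6.14 × 10^-4 M
pOH = −log(6.14 × 10^-4) = 3.21; pH = 14.00 − 3.21 = 10.79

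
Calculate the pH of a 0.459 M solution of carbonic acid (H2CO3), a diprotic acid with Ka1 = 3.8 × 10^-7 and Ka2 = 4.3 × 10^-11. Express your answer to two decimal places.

Since Ka1 ≫ Ka2, the first ionization dominates [H+].
Ka1 = x²/(0.459 − x) = 3.8 × 10^-7
x ≈ √(3.8 × 10^-7 × 0.459) = 4.18 × 10^-4 M
pH = −log(4.18 × 10^-4) = 3.38

pH = 3.38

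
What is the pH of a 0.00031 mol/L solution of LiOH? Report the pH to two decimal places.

pH = 10.49

LiOH is a strong base; [OH-] = 0.00031 M.
pOH = -log(0.00031) = 3.51
pH = 14.00 - 3.51 = 10.49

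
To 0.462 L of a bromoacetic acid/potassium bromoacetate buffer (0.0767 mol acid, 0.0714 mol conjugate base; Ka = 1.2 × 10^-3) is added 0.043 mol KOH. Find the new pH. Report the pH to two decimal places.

After neutralization: n(BrCH2COOH) = 0.0337 mol, n(BrCH2COO-) = 0.114 mol.
pKa = −log(1.2 × 10^-3) = 2.921
pH = pKa + log(n_BrCH2COO-/n_BrCH2COOH) = 2.921 + log(0.114/0.0337) = 2.921 + (+0.529)

pH = 3.45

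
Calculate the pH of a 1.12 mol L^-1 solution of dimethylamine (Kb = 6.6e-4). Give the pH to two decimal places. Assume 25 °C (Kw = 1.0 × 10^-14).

(CH3)2NH + H2O ⇌ (CH3)2NH2+ + OH-
Kb = x²/(1.12 − x) = 6.6 × 10^-4
Neglecting x in the denominator: x = √(6.6 × 10^-4 × 1.12) = 2.72 × 10^-2 M
pOH = 1.57, so pH = 14.00 − pOH = 12.43

pH = 12.43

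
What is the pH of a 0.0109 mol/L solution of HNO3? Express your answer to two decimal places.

pH = 1.96

HNO3 is a strong acid and dissociates completely, so [H+] = 0.0109 M.
pH = -log(0.0109) = 1.96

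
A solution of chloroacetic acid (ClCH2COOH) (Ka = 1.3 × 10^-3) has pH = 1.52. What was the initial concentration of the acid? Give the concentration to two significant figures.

[H+] = 10^(-1.52) = 3.02 × 10^-2 M = x
Ka = x²/(C₀ − x) ⇒ C₀ = x + x²/Ka
C₀ = 3.02 × 10^-2 + (3.02 × 10^-2)²/(1.3 × 10^-3) = 7.32 × 10^-1 M

C₀ = 7.3 × 10^-1 M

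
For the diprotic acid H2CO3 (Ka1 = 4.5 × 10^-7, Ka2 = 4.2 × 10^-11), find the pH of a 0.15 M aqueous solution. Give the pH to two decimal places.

pH = 3.59

Ka1 ≫ Ka2, so treat the first dissociation as the only significant source of H+.
Ka1 = x²/(0.15 − x) = 4.5 × 10^-7
x ≈ √(4.5 × 10^-7 × 0.15) = 2.60 × 10^-4 M
pH = −log(2.60 × 10^-4) = 3.59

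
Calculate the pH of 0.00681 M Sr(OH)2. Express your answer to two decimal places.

Sr(OH)2 is a strong base (each formula unit releases 2 OH-); [OH-] = 0.0136 M.
pOH = -log(0.0136) = 1.87
pH = 14.00 - 1.87 = 12.13

pH = 12.13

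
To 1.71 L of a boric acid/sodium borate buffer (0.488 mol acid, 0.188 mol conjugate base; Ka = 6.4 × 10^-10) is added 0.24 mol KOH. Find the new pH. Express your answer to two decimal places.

OH- converts B(OH)3 to B(OH)4-: B(OH)3 → 0.248 mol, B(OH)4- → 0.428 mol.
pKa = −log(6.4 × 10^-10) = 9.194
Henderson–Hasselbalch with mole ratio 0.428/0.248: pH = 9.194 + (+0.237)

pH = 9.43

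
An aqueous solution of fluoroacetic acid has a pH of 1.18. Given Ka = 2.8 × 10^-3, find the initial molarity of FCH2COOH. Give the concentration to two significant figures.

C₀ = 1.6 M

[H+] = 10^(-1.18) = 6.61 × 10^-2 M = x
Ka = x²/(C₀ − x) ⇒ C₀ = x + x²/Ka
C₀ = 6.61 × 10^-2 + (6.61 × 10^-2)²/(2.8 × 10^-3) = 1.63 M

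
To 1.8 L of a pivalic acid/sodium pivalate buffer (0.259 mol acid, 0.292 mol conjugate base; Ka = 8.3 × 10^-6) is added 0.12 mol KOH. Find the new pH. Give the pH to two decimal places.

pH = 5.55

OH- converts (CH3)3CCOOH to (CH3)3CCOO-: (CH3)3CCOOH → 0.139 mol, (CH3)3CCOO- → 0.412 mol.
pKa = −log(8.3 × 10^-6) = 5.081
pH = pKa + log([A⁻]/[HA]) = 5.081 + log(0.412/0.139) = 5.081 +0.472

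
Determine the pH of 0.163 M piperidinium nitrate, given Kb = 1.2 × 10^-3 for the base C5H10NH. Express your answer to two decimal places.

pH = 5.93

C5H10NH2+ is the conjugate acid of the weak base C5H10NH.
Ka = Kw/Kb = 1.0×10^-14 / 1.2 × 10^-3 = 8.33 × 10^-12
Ka = [H+]²/(0.163 − [H+]) = 8.33 × 10^-12
Neglecting [H+] in the denominator: [H+] = √(8.33 × 10^-12 × 0.163) = 1.17 × 10^-6 M
pH = −log(1.17 × 10^-6) = 5.93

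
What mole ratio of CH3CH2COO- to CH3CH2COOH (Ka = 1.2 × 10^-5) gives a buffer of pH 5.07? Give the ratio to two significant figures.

pKa = -log(1.2 × 10^-5) = 4.921
pH = pKa + log(r) ⇒ log(r) = 5.07 − 4.921 = +0.149
r = [CH3CH2COO-]/[CH3CH2COOH] = 10^(+0.149) = 1.41

ratio = 1.4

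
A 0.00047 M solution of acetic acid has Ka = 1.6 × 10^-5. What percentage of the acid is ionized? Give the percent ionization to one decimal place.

16.8%

CH3COOH ⇌ CH3COO- + H+; let x = [H+] at equilibrium.
Solve x² + 1.6e-05x − 7.52e-09 = 0 → x = 7.91 × 10^-5 M
Fraction ionized = 7.91 × 10^-5 / 0.00047 = 0.1683 → 16.8%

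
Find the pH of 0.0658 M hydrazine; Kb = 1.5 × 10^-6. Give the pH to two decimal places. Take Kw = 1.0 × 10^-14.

N2H4 + H2O ⇌ N2H5+ + OH-
From the ICE table, Kb = [OH-]²/(0.0658 − [OH-]) = 1.5 × 10^-6.
Assume [OH-] ≪ 0.0658: [OH-] ≈ √(1.5 × 10^-6 × 0.0658) = 3.14 × 10^-4 M
pOH = −log(3.14 × 10^-4) = 3.50; pH = 14.00 − 3.50 = 10.50

pH = 10.50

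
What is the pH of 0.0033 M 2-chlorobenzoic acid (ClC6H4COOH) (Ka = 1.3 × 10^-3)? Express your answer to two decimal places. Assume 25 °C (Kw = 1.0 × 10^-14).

ClC6H4COOH ⇌ ClC6H4COO- + H+
Ka = [H+]²/(0.0033 − [H+]) = 1.3 × 10^-3
[H+] is not negligible relative to C₀; solve [H+]² + 0.0013·[H+] − 4.29e-06 = 0.
[H+] = [−0.0013 + √(0.0013² + 1.72e-05)]/2 = 1.52 × 10^-3 M
pH = −log(1.52 × 10^-3) = 2.82

pH = 2.82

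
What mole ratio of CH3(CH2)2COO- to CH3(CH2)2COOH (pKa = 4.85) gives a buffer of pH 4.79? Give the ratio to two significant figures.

ratio = 0.87

pH = pKa + log(r) ⇒ log(r) = 4.79 − 4.85 = -0.06
r = [CH3(CH2)2COO-]/[CH3(CH2)2COOH] = 10^(-0.06) = 0.871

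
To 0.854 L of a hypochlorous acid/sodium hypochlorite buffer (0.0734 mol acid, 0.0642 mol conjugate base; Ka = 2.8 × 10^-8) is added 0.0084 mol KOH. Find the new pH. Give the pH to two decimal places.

pH = 7.60

OH- converts HOCl to OCl-: HOCl → 0.065 mol, OCl- → 0.0726 mol.
pKa = −log(2.8 × 10^-8) = 7.553
pH = pKa + log(n_OCl-/n_HOCl) = 7.553 + log(0.0726/0.065) = 7.553 + (+0.048)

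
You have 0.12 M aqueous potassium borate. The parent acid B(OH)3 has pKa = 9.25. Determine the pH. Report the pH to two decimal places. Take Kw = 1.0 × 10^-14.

B(OH)4- is the conjugate base of the weak acid B(OH)3.
Ka = 10^(−9.25) = 5.62 × 10^-10
Kb = Kw/Ka = 1.0×10^-14 / 5.62 × 10^-10 = 1.78 × 10^-5
Let x = [OH-] at equilibrium. Kb = x²/(0.12 − x).
Since Kb ≪ C₀, x ≈ √(Kb·C₀) = 1.46 × 10^-3 M.
pOH = 2.84, so pH = 14.00 − pOH = 11.16

pH = 11.16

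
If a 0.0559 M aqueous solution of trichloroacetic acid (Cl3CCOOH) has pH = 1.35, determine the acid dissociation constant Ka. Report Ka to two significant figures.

[H+] = 10^(-1.35) = 4.47 × 10^-2 M
At equilibrium [HA] = 0.0559 − 4.47 × 10^-2 = 1.12 × 10^-2 M
Ka = [H+][A-]/[HA] = (4.47 × 10^-2)² / 1.12 × 10^-2 = 1.8 × 10^-1

Ka = 1.8 × 10^-1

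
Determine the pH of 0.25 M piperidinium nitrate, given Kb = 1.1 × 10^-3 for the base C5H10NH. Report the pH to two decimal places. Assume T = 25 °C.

pH = 5.82

C5H10NH2+ is the conjugate acid of the weak base C5H10NH.
Ka = Kw/Kb = 1.0×10^-14 / 1.1 × 10^-3 = 9.09 × 10^-12
From the ICE table, Ka = [H+]²/(0.25 − [H+]) = 9.09 × 10^-12.
Since Ka ≪ C₀, [H+] ≈ √(Ka·C₀) = 1.51 × 10^-6 M.
pH = −log[H+] = −log(1.51 × 10^-6) = 5.82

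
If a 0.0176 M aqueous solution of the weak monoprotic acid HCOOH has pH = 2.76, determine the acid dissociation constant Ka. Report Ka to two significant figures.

[H+] = 10^(-2.76) = 1.74 × 10^-3 M
At equilibrium [HA] = 0.0176 − 1.74 × 10^-3 = 1.59 × 10^-2 M
Ka = [H+][A-]/[HA] = (1.74 × 10^-3)² / 1.59 × 10^-2 = 1.9 × 10^-4

Ka = 1.9 × 10^-4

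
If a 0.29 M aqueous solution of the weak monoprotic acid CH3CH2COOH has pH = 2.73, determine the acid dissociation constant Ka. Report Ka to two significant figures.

Ka = 1.2 × 10^-5

[H+] = 10^(-2.73) = 1.86 × 10^-3 M
At equilibrium [HA] = 0.29 − 1.86 × 10^-3 = 2.88 × 10^-1 M
Ka = [H+][A-]/[HA] = (1.86 × 10^-3)² / 2.88 × 10^-1 = 1.2 × 10^-5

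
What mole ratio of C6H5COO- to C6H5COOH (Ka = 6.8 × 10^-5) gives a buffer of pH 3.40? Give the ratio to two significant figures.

ratio = 0.17

pKa = -log(6.8 × 10^-5) = 4.167
pH = pKa + log(r) ⇒ log(r) = 3.40 − 4.167 = -0.767
r = [C6H5COO-]/[C6H5COOH] = 10^(-0.767) = 0.171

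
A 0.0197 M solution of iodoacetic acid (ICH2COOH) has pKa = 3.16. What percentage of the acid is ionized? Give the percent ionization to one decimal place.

ICH2COOH ⇌ ICH2COO- + H+; let x = [H+] at equilibrium.
Ka = 10^(−3.16) = 6.92 × 10^-4
Ka = x²/(C₀ − x); solving the quadratic gives x = 3.36 × 10^-3 M.
% ionization = x/C₀ × 100% = 3.36 × 10^-3/0.0197 × 100% = 17.1%

17.1%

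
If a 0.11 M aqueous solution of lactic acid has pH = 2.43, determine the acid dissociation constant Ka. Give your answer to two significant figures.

Ka = 1.3 × 10^-4

[H+] = 10^(-2.43) = 3.72 × 10^-3 M
At equilibrium [HA] = 0.11 − 3.72 × 10^-3 = 1.06 × 10^-1 M
Ka = [H+][A-]/[HA] = (3.72 × 10^-3)² / 1.06 × 10^-1 = 1.3 × 10^-4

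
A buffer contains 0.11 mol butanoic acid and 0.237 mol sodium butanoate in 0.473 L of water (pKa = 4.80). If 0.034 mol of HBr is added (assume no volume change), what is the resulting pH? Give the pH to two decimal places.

After neutralization: n(CH3(CH2)2COOH) = 0.144 mol, n(CH3(CH2)2COO-) = 0.203 mol.
Henderson–Hasselbalch with mole ratio 0.203/0.144: pH = 4.80 + (+0.149)

pH = 4.95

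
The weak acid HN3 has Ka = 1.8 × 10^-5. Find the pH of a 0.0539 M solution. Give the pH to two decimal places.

pH = 3.01

HN3 ⇌ N3- + H+
From the ICE table, Ka = [H+]²/(0.0539 − [H+]) = 1.8 × 10^-5.
Neglecting [H+] in the denominator: [H+] = √(1.8 × 10^-5 × 0.0539) = 9.85 × 10^-4 M
Check: 1.8% ionized — well under 5%, approximation valid.
pH = −log(9.85 × 10^-4) = 3.01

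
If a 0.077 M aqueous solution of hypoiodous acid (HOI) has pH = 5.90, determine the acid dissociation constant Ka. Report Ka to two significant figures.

[H+] = 10^(-5.90) = 1.26 × 10^-6 M
At equilibrium [HA] = 0.077 − 1.26 × 10^-6 = 7.70 × 10^-2 M
Ka = [H+][A-]/[HA] = (1.26 × 10^-6)² / 7.70 × 10^-2 = 2.1 × 10^-11

Ka = 2.1 × 10^-11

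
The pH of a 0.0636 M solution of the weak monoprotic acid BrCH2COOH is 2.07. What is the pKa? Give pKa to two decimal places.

pKa = 2.88

[H+] = 10^(-2.07) = 8.51 × 10^-3 M
At equilibrium [HA] = 0.0636 − 8.51 × 10^-3 = 5.51 × 10^-2 M
Ka = [H+][A-]/[HA] = (8.51 × 10^-3)² / 5.51 × 10^-2 = 1.31 × 10^-3
pKa = -log(1.31 × 10^-3) = 2.88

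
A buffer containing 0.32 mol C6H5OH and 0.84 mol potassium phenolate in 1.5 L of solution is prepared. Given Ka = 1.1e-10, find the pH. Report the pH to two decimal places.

pH = 10.38

pKa = −log(1.1 × 10^-10) = 9.959
Henderson–Hasselbalch: pH = pKa + log([C6H5O-]/[C6H5OH]) = 9.959 + log(0.84/0.32)
pH = 9.959 + (+0.419) = 10.38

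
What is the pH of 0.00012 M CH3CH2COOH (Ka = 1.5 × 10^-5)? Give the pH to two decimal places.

pH = 4.45

CH3CH2COOH ⇌ CH3CH2COO- + H+
From the ICE table, Ka = x²/(0.00012 − x) = 1.5 × 10^-5.
The 5% rule fails; solving x² + Ka·x − Ka·C₀ = 0 exactly:
x = (−Ka + √(Ka² + 4·Ka·C₀))/2 = 3.56 × 10^-5 M
pH = −log[H+] = −log(3.56 × 10^-5) = 4.45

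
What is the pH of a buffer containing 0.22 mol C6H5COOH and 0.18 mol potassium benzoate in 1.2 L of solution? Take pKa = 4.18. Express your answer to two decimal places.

pH = 4.09

pH = pKa + log([A⁻]/[HA]) = 4.18 + log(0.18/0.22)
pH = 4.18 + (-0.087) = 4.09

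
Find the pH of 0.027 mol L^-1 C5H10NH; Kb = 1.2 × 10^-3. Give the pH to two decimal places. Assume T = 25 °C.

C5H10NH + H2O ⇌ C5H10NH2+ + OH-
From the ICE table, Kb = x²/(0.027 − x) = 1.2 × 10^-3.
x is not negligible relative to C₀; solve x² + 0.0012·x − 3.24e-05 = 0.
x = [−0.0012 + √(0.0012² + 0.00013)]/2 = 5.12 × 10^-3 M
pOH = −log(5.12 × 10^-3) = 2.29; pH = 14.00 − 2.29 = 11.71

pH = 11.71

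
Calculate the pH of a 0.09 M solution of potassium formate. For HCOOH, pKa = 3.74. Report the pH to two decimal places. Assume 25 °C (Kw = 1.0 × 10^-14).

pH = 8.35

HCOO- is the conjugate base of the weak acid HCOOH.
Ka = 10^(−3.74) = 1.82 × 10^-4
Kb = Kw/Ka = 1.0×10^-14 / 1.82 × 10^-4 = 5.49 × 10^-11
From the ICE table, Kb = x²/(0.09 − x) = 5.49 × 10^-11.
Neglecting x in the denominator: x = √(5.49 × 10^-11 × 0.09) = 2.22 × 10^-6 M
pOH = 5.65, so pH = 14.00 − pOH = 8.35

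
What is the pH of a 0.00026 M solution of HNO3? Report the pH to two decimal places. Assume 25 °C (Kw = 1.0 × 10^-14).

HNO3 is a strong acid and dissociates completely, so [H+] = 0.00026 M.
pH = -log(0.00026) = 3.59

pH = 3.59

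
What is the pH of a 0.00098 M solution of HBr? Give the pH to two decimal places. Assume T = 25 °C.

pH = 3.01

HBr is a strong acid and dissociates completely, so [H+] = 0.00098 M.
pH = -log(0.00098) = 3.01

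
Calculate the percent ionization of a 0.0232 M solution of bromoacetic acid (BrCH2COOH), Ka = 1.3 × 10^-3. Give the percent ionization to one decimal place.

21.0%

BrCH2COOH ⇌ BrCH2COO- + H+; let x = [H+] at equilibrium.
Solve x² + 0.0013x − 3.02e-05 = 0 → x = 4.88 × 10^-3 M
Fraction ionized = 4.88 × 10^-3 / 0.0232 = 0.2103 → 21.0%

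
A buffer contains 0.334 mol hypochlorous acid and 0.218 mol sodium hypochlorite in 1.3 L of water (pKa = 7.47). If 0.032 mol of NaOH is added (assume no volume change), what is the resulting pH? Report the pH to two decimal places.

pH = 7.39

After neutralization: n(HOCl) = 0.302 mol, n(OCl-) = 0.25 mol.
pH = pKa + log([A⁻]/[HA]) = 7.47 + log(0.25/0.302) = 7.47 -0.082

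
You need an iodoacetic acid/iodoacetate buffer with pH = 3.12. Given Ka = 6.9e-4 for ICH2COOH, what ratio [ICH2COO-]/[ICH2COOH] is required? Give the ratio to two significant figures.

pKa = -log(6.9 × 10^-4) = 3.161
pH = pKa + log(r) ⇒ log(r) = 3.12 − 3.161 = -0.041
r = [ICH2COO-]/[ICH2COOH] = 10^(-0.041) = 0.91

ratio = 0.91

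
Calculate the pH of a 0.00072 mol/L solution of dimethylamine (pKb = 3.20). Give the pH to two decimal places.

(CH3)2NH + H2O ⇌ (CH3)2NH2+ + OH-
Kb = 10^(−3.20) = 6.31 × 10^-4
Kb = [OH-]²/(0.00072 − [OH-]) = 6.31 × 10^-4
The 5% rule fails; solving [OH-]² + Kb·[OH-] − Kb·C₀ = 0 exactly:
[OH-] = (−Kb + √(Kb² + 4·Kb·C₀))/2 = 4.29 × 10^-4 M
pOH = 3.37, so pH = 14.00 − pOH = 10.63

pH = 10.63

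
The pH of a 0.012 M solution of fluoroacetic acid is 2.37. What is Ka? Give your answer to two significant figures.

[H+] = 10^(-2.37) = 4.27 × 10^-3 M
At equilibrium [HA] = 0.012 − 4.27 × 10^-3 = 7.73 × 10^-3 M
Ka = [H+][A-]/[HA] = (4.27 × 10^-3)² / 7.73 × 10^-3 = 2.4 × 10^-3

Ka = 2.4 × 10^-3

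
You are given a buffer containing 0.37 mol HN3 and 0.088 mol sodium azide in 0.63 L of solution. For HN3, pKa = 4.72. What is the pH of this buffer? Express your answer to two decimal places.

Using pH = pKa + log([base]/[acid]) with [base]/[acid] = 0.088/0.37:
pH = 4.72 + (-0.624) = 4.10

pH = 4.10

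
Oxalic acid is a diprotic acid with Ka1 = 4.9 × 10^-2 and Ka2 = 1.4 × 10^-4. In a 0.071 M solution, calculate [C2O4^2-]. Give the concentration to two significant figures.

First ionization gives [H+] ≈ [HC2O4-] = 3.94 × 10^-2 M.
Second step: Ka2 = [H+][C2O4^2-]/[HC2O4-] ≈ [C2O4^2-] (since [H+] ≈ [HC2O4-]).
So [C2O4^2-] ≈ Ka2.

1.4 × 10^-4 M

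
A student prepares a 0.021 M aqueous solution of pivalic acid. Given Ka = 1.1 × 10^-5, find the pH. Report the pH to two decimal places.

(CH3)3CCOOH ⇌ (CH3)3CCOO- + H+
From the ICE table, Ka = [H+]²/(0.021 − [H+]) = 1.1 × 10^-5.
Since Ka ≪ C₀, [H+] ≈ √(Ka·C₀) = 4.81 × 10^-4 M.
pH = −log[H+] = −log(4.81 × 10^-4) = 3.32

pH = 3.32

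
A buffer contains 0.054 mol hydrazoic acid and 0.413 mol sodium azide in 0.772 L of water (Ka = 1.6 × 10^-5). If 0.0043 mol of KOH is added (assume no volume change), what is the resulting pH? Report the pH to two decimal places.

OH- converts HN3 to N3-: HN3 → 0.0497 mol, N3- → 0.417 mol.
pKa = −log(1.6 × 10^-5) = 4.796
pH = pKa + log([A⁻]/[HA]) = 4.796 + log(0.417/0.0497) = 4.796 +0.924

pH = 5.72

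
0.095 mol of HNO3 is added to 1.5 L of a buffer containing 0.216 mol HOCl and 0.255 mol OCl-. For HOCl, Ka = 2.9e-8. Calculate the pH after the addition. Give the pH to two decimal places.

After neutralization: n(HOCl) = 0.311 mol, n(OCl-) = 0.16 mol.
pKa = −log(2.9 × 10^-8) = 7.538
pH = pKa + log([A⁻]/[HA]) = 7.538 + log(0.16/0.311) = 7.538 -0.289

pH = 7.25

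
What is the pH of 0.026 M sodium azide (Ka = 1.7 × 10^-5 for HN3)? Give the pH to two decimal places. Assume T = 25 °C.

pH = 8.59

N3- is the conjugate base of the weak acid HN3.
Kb = Kw/Ka = 1.0×10^-14 / 1.7 × 10^-5 = 5.88 × 10^-10
Kb = x²/(0.026 − x) = 5.88 × 10^-10
Since Kb ≪ C₀, x ≈ √(Kb·C₀) = 3.91 × 10^-6 M.
Check: 0.015% ionized — well under 5%, approximation valid.
pOH = −log(3.91 × 10^-6) = 5.41; pH = 14.00 − 5.41 = 8.59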